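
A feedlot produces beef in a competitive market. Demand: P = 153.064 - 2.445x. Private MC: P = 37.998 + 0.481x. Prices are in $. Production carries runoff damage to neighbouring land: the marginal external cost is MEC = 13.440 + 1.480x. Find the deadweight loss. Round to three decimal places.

Market equilibrium (private): 37.998 + 0.481x = 153.064 - 2.445x → x_m = 39.3254.
Social marginal cost = private MC + MEC = 51.438 + 1.961x.
Set SMC = demand: 51.438 + 1.961x = 153.064 - 2.445x → x* = 23.0654.
The welfare-loss triangle has base |x_m − x*| and height MEC(x_m) (the vertical gap between SMC and demand is zero at x* and MEC at x_m).
DWL = ½ × 16.2600 × 71.6415 = 582.4454.

DWL = $582.445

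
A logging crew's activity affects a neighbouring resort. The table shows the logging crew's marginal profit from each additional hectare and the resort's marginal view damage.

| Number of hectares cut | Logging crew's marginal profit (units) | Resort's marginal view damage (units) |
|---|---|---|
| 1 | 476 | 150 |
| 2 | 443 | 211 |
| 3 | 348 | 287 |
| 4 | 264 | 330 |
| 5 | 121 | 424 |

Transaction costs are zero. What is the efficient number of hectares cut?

Bargaining reaches the level where marginal profit last exceeds marginal view damage.
That holds through level 3 (348 ≥ 287) but not at 4 (264 < 330).

3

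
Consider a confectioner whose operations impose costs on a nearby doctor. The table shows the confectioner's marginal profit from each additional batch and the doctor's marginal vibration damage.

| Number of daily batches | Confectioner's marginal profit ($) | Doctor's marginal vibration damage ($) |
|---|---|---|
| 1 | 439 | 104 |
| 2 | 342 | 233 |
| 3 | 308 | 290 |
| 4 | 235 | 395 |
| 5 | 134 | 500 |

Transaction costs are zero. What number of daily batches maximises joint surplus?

3

Bargaining reaches the level where marginal profit last exceeds marginal vibration damage.
That holds through level 3 (308 ≥ 290) but not at 4 (235 < 395).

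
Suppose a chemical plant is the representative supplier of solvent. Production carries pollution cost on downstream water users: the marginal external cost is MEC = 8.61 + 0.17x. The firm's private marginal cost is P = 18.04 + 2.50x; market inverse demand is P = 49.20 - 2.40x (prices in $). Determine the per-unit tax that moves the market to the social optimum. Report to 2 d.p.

tax = $9.37 per unit

Social marginal cost = private MC + MEC = 26.65 + 2.67x.
Set SMC = demand: 26.65 + 2.67x = 49.20 - 2.40x → x* = 4.4477.
The Pigouvian tax equals MEC at x*: 8.61 + 0.17×4.4477 = 9.3661.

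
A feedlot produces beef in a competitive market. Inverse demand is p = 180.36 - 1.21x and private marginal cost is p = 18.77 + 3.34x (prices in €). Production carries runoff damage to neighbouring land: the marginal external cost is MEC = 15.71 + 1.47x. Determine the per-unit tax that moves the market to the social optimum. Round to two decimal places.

Social marginal cost = private MC + MEC = 34.48 + 4.81x.
Set SMC = demand: 34.48 + 4.81x = 180.36 - 1.21x → x* = 24.2326.
The Pigouvian tax equals MEC at x*: 15.71 + 1.47×24.2326 = 51.3319.

tax = €51.33 per unit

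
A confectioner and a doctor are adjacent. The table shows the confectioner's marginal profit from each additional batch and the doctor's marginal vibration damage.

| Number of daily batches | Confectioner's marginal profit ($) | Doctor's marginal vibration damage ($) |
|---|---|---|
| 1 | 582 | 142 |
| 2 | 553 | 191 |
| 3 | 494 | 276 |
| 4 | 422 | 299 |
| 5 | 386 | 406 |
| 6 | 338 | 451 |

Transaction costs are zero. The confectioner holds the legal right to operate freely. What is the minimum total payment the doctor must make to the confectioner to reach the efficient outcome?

Left alone the confectioner would choose level 6 (marginal profit stays positive).
Efficient level: k* = 4 (marginal profit ≥ marginal vibration damage through 4).
The doctor must at least cover the confectioner's forgone profit from cutting 6→4: 386 + 338 = 724.

$724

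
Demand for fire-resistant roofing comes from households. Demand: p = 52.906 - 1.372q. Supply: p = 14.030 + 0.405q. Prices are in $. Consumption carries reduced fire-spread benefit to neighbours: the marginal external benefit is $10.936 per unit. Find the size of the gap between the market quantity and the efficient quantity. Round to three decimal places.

6.154 units

Market equilibrium (private): 14.030 + 0.405q = 52.906 - 1.372q → q_m = 21.8773.
Social marginal benefit = demand + MEB = 63.842 - 1.372q.
Set SMB = MC: 63.842 - 1.372q = 14.030 + 0.405q → q* = 28.0315.
Gap = |21.8773 − 28.0315| = 6.1542.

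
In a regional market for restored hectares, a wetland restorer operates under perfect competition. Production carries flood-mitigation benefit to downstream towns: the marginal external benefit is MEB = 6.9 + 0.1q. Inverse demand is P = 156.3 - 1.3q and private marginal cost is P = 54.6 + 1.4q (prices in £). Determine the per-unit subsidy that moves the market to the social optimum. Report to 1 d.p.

Social marginal cost = private MC − MEB = 47.7 + 1.3q.
Set SMC = demand: 47.7 + 1.3q = 156.3 - 1.3q → q* = 41.7692.
The Pigouvian subsidy equals MEB at q*: 6.9 + 0.1×41.7692 = 11.0769.

subsidy = £11.1 per unit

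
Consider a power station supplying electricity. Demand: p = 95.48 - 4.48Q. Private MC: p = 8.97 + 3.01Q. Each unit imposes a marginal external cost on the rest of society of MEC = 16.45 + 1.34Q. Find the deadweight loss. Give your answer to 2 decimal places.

DWL = 57.72

Market equilibrium (private): 8.97 + 3.01Q = 95.48 - 4.48Q → Q_m = 11.5501.
Social marginal cost = private MC + MEC = 25.42 + 4.35Q.
Set SMC = demand: 25.42 + 4.35Q = 95.48 - 4.48Q → Q* = 7.9343.
Between Q* and Q_m the wedge SMC − demand runs linearly from 0 to MEC(Q_m), so the loss is a triangle.
DWL = ½ × 3.6158 × 31.9271 = 57.7210.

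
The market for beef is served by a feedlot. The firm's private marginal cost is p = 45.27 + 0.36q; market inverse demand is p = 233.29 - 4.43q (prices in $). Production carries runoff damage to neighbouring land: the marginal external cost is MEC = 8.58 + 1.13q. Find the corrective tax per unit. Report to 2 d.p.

tax = $42.83 per unit

Social marginal cost = private MC + MEC = 53.85 + 1.49q.
Set SMC = demand: 53.85 + 1.49q = 233.29 - 4.43q → q* = 30.3108.
The Pigouvian tax equals MEC at q*: 8.58 + 1.13×30.3108 = 42.8312.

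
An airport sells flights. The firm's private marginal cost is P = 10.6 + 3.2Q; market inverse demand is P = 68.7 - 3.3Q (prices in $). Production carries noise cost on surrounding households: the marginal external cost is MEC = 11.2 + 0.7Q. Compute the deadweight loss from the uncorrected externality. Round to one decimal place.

Market equilibrium (private): 10.6 + 3.2Q = 68.7 - 3.3Q → Q_m = 8.9385.
Social marginal cost = private MC + MEC = 21.8 + 3.9Q.
Set SMC = demand: 21.8 + 3.9Q = 68.7 - 3.3Q → Q* = 6.5139.
The welfare-loss triangle has base |Q_m − Q*| and height MEC(Q_m) (the vertical gap between SMC and demand is zero at Q* and MEC at Q_m).
DWL = ½ × 2.4246 × 17.4569 = 21.1630.

DWL = $21.2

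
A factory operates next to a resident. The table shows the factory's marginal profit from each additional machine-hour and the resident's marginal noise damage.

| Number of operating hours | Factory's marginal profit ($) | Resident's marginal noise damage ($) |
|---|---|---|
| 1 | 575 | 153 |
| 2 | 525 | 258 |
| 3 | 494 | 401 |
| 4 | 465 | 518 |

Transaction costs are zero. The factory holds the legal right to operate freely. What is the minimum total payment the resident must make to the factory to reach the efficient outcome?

Left alone the factory would choose level 4 (marginal profit stays positive).
Efficient level: k* = 3 (marginal profit ≥ marginal noise damage through 3).
The resident must at least cover the factory's forgone profit from cutting 4→3: 465 = 465.

$465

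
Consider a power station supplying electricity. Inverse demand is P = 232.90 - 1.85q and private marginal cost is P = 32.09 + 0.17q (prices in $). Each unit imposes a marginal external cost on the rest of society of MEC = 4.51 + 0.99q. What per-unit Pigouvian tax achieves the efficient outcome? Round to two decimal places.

Social marginal cost = private MC + MEC = 36.60 + 1.16q.
Set SMC = demand: 36.60 + 1.16q = 232.90 - 1.85q → q* = 65.2159.
The Pigouvian tax equals MEC at q*: 4.51 + 0.99×65.2159 = 69.0737.

tax = $69.07 per unit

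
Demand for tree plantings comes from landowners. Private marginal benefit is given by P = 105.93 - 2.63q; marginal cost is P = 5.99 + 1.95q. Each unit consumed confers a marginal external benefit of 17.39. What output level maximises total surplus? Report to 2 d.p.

Social marginal benefit = demand + MEB = 123.32 - 2.63q.
Set SMB = MC: 123.32 - 2.63q = 5.99 + 1.95q → q* = 25.6179.

q* = 25.62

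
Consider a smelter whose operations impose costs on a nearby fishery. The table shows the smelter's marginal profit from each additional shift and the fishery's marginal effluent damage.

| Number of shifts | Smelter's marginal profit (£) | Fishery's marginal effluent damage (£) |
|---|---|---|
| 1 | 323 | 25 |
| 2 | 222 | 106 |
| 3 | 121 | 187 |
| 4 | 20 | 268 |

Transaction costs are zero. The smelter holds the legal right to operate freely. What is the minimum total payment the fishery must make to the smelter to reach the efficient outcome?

Left alone the smelter would choose level 4 (marginal profit stays positive).
Efficient level: k* = 2 (marginal profit ≥ marginal effluent damage through 2).
The fishery must at least cover the smelter's forgone profit from cutting 4→2: 121 + 20 = 141.

£141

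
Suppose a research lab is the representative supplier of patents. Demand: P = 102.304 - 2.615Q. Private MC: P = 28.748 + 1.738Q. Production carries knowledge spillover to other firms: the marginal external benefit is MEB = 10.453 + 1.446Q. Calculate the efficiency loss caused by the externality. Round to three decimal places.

DWL = 209.342

Market equilibrium (private): 28.748 + 1.738Q = 102.304 - 2.615Q → Q_m = 16.8978.
Social marginal cost = private MC − MEB = 18.295 + 0.292Q.
Set SMC = demand: 18.295 + 0.292Q = 102.304 - 2.615Q → Q* = 28.8989.
Height of the DWL triangle at Q_m is demand(Q_m) − SMC(Q_m) = MEB(Q_m) = 34.8872.
DWL = ½ × 12.0011 × 34.8872 = 209.3424.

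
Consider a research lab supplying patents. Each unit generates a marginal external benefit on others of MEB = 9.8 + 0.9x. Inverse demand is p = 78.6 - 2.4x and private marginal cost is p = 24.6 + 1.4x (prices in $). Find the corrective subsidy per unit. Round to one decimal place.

Social marginal cost = private MC − MEB = 14.8 + 0.5x.
Set SMC = demand: 14.8 + 0.5x = 78.6 - 2.4x → x* = 22.0000.
The Pigouvian subsidy equals MEB at x*: 9.8 + 0.9×22.0000 = 29.6000.

subsidy = $29.6 per unit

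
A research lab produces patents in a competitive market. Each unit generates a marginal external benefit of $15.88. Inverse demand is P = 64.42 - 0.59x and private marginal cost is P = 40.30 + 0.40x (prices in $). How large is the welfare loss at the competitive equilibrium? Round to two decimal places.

Market equilibrium (private): 40.30 + 0.40x = 64.42 - 0.59x → x_m = 24.3636.
Social marginal cost = private MC − MEB = 24.42 + 0.40x.
Set SMC = demand: 24.42 + 0.40x = 64.42 - 0.59x → x* = 40.4040.
The welfare-loss triangle has base |x_m − x*| and height MEB(x_m) (the vertical gap between SMC and demand is zero at x* and MEB at x_m).
DWL = ½ × 16.0404 × 15.8800 = 127.3608.

DWL = $127.36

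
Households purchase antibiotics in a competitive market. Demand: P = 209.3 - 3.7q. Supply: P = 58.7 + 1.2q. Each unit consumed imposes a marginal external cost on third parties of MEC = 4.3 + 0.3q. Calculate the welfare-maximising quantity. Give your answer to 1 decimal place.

q* = 28.1

Social marginal benefit = demand − MEC = 205.0 - 4.0q.
Set SMB = MC: 205.0 - 4.0q = 58.7 + 1.2q → q* = 28.1346.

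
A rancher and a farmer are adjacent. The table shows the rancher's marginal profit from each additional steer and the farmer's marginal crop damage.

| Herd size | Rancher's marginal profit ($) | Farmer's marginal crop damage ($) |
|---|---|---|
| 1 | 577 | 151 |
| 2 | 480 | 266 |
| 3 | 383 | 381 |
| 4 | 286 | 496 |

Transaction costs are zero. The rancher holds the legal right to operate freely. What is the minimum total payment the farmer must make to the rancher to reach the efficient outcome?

$286

Left alone the rancher would choose level 4 (marginal profit stays positive).
Efficient level: k* = 3 (marginal profit ≥ marginal crop damage through 3).
The farmer must at least cover the rancher's forgone profit from cutting 4→3: 286 = 286.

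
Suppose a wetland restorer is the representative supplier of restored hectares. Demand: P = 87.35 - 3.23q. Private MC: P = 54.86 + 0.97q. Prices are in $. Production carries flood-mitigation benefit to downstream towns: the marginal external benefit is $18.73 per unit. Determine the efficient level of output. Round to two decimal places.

q* = 12.20

Social marginal cost = private MC − MEB = 36.13 + 0.97q.
Set SMC = demand: 36.13 + 0.97q = 87.35 - 3.23q → q* = 12.1952.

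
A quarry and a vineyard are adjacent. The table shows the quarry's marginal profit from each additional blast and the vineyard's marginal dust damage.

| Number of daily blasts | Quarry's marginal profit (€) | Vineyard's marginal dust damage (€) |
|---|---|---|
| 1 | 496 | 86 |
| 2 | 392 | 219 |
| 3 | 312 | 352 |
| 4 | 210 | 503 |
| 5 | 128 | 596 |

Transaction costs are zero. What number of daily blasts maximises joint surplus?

Bargaining reaches the level where marginal profit last exceeds marginal dust damage.
That holds through level 2 (392 ≥ 219) but not at 3 (312 < 352).

2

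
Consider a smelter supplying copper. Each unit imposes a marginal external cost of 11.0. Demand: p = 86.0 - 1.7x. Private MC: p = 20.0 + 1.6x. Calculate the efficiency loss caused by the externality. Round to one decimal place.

DWL = 18.3

Market equilibrium (private): 20.0 + 1.6x = 86.0 - 1.7x → x_m = 20.0000.
Social marginal cost = private MC + MEC = 31.0 + 1.6x.
Set SMC = demand: 31.0 + 1.6x = 86.0 - 1.7x → x* = 16.6667.
The loss is the area between SMC and demand from x* to x_m; with linear curves that's a triangle of height MEC(x_m).
DWL = ½ × 3.3333 × 11.0000 = 18.3332.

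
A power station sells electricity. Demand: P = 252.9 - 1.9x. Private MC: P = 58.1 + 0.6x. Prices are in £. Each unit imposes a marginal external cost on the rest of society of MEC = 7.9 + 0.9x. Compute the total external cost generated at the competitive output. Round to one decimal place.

Market equilibrium (private): 58.1 + 0.6x = 252.9 - 1.9x → x_m = 77.9200.
Total external cost = ∫₀^{x_m} (7.9 + 0.9x) dx = 7.9×77.9200 + ½×0.9×77.9200² = 3347.7549.

£3347.8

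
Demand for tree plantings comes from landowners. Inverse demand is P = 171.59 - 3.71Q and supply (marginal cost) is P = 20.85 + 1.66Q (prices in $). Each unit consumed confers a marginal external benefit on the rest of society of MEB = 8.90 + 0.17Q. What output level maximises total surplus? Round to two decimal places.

Social marginal benefit = demand + MEB = 180.49 - 3.54Q.
Set SMB = MC: 180.49 - 3.54Q = 20.85 + 1.66Q → Q* = 30.7000.

Q* = 30.70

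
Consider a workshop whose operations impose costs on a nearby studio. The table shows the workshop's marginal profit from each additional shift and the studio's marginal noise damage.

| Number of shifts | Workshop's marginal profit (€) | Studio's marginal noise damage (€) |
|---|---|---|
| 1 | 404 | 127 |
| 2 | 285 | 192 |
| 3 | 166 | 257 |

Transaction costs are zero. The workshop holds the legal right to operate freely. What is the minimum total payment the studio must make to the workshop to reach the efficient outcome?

€166

Left alone the workshop would choose level 3 (marginal profit stays positive).
Efficient level: k* = 2 (marginal profit ≥ marginal noise damage through 2).
The studio must at least cover the workshop's forgone profit from cutting 3→2: 166 = 166.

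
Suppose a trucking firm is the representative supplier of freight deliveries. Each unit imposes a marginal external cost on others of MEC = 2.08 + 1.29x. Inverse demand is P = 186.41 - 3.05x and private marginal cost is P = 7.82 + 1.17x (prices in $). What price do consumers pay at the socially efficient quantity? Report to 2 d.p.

Social marginal cost = private MC + MEC = 9.90 + 2.46x.
Set SMC = demand: 9.90 + 2.46x = 186.41 - 3.05x → x* = 32.0345.
Consumer price on the demand curve at x*: 186.41 − 3.05×32.0345 = 88.7048.

P = $88.70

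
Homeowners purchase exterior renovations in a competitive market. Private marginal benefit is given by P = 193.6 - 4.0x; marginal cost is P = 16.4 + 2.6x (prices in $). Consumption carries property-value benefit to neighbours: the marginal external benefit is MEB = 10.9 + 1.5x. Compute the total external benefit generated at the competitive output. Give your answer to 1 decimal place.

$833.3

Market equilibrium (private): 16.4 + 2.6x = 193.6 - 4.0x → x_m = 26.8485.
Total external benefit = ∫₀^{x_m} (10.9 + 1.5x) dx = 10.9×26.8485 + ½×1.5×26.8485² = 833.2801.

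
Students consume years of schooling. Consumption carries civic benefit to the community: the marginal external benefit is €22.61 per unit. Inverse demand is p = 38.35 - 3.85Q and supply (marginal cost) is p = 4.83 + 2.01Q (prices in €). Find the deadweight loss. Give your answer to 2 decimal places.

Market equilibrium (private): 4.83 + 2.01Q = 38.35 - 3.85Q → Q_m = 5.7201.
Social marginal benefit = demand + MEB = 60.96 - 3.85Q.
Set SMB = MC: 60.96 - 3.85Q = 4.83 + 2.01Q → Q* = 9.5785.
The loss is the area between SMB and MC from Q* to Q_m; with linear curves that's a triangle of height MEB(Q_m).
DWL = ½ × 3.8584 × 22.6100 = 43.6192.

DWL = €43.62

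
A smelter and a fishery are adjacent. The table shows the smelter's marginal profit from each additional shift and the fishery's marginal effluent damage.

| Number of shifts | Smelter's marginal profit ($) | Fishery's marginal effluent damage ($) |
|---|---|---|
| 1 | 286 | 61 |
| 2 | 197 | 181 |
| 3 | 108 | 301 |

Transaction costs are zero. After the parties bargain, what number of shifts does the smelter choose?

2

Bargaining reaches the level where marginal profit last exceeds marginal effluent damage.
That holds through level 2 (197 ≥ 181) but not at 3 (108 < 301).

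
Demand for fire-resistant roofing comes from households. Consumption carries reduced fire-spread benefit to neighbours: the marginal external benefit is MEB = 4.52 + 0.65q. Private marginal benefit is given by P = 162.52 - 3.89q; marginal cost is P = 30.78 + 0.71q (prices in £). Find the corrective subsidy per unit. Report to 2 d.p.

Social marginal benefit = demand + MEB = 167.04 - 3.24q.
Set SMB = MC: 167.04 - 3.24q = 30.78 + 0.71q → q* = 34.4962.
The Pigouvian subsidy equals MEB at q*: 4.52 + 0.65×34.4962 = 26.9425.

subsidy = £26.94 per unit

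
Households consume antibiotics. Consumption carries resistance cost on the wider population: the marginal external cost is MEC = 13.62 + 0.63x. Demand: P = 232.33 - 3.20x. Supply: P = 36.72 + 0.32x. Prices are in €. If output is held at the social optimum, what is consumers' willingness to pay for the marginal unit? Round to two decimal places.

Social marginal benefit = demand − MEC = 218.71 - 3.83x.
Set SMB = MC: 218.71 - 3.83x = 36.72 + 0.32x → x* = 43.8530.
Consumer price on the demand curve at x*: 232.33 − 3.20×43.8530 = 92.0004.

P = €92.00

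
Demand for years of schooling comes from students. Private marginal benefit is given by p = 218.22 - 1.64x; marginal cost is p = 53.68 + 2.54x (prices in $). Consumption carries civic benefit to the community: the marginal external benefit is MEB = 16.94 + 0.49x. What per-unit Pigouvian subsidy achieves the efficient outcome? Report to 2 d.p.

Social marginal benefit = demand + MEB = 235.16 - 1.15x.
Set SMB = MC: 235.16 - 1.15x = 53.68 + 2.54x → x* = 49.1816.
The Pigouvian subsidy equals MEB at x*: 16.94 + 0.49×49.1816 = 41.0390.

subsidy = $41.04 per unit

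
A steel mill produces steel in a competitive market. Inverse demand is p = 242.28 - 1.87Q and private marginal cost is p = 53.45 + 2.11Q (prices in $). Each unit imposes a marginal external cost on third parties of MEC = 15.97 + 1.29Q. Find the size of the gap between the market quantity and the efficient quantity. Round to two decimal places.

Market equilibrium (private): 53.45 + 2.11Q = 242.28 - 1.87Q → Q_m = 47.4447.
Social marginal cost = private MC + MEC = 69.42 + 3.40Q.
Set SMC = demand: 69.42 + 3.40Q = 242.28 - 1.87Q → Q* = 32.8008.
Gap = |47.4447 − 32.8008| = 14.6439.

14.64 units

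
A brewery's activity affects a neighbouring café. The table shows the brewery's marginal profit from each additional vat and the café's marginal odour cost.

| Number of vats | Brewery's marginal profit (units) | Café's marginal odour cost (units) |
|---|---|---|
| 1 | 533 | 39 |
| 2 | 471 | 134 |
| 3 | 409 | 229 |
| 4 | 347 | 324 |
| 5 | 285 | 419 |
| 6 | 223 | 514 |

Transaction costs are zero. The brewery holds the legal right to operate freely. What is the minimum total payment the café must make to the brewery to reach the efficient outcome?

Left alone the brewery would choose level 6 (marginal profit stays positive).
Efficient level: k* = 4 (marginal profit ≥ marginal odour cost through 4).
The café must at least cover the brewery's forgone profit from cutting 6→4: 285 + 223 = 508.

508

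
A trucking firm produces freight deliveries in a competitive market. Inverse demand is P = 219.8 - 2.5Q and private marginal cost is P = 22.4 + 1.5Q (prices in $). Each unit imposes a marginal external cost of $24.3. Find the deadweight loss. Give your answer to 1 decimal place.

Market equilibrium (private): 22.4 + 1.5Q = 219.8 - 2.5Q → Q_m = 49.3500.
Social marginal cost = private MC + MEC = 46.7 + 1.5Q.
Set SMC = demand: 46.7 + 1.5Q = 219.8 - 2.5Q → Q* = 43.2750.
The loss is the area between SMC and demand from Q* to Q_m; with linear curves that's a triangle of height MEC(Q_m).
DWL = ½ × 6.0750 × 24.3000 = 73.8113.

DWL = $73.8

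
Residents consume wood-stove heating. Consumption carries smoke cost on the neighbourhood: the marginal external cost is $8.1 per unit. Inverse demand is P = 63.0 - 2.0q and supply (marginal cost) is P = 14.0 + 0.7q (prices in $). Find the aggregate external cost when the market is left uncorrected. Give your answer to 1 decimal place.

Market equilibrium (private): 14.0 + 0.7q = 63.0 - 2.0q → q_m = 18.1481.
Total external cost = MEC × q_m = 8.1 × 18.1481 = 146.9996.

$147.0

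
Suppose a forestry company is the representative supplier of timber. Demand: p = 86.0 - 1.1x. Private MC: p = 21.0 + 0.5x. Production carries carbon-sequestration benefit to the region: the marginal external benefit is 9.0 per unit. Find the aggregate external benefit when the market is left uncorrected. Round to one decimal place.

Market equilibrium (private): 21.0 + 0.5x = 86.0 - 1.1x → x_m = 40.6250.
Total external benefit = MEB × x_m = 9.0 × 40.6250 = 365.6250.

365.6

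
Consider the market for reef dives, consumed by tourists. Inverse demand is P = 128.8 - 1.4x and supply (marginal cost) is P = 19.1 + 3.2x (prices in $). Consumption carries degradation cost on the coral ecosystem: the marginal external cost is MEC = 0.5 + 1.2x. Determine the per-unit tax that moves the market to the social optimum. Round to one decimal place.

Social marginal benefit = demand − MEC = 128.3 - 2.6x.
Set SMB = MC: 128.3 - 2.6x = 19.1 + 3.2x → x* = 18.8276.
The Pigouvian tax equals MEC at x*: 0.5 + 1.2×18.8276 = 23.0931.

tax = $23.1 per unit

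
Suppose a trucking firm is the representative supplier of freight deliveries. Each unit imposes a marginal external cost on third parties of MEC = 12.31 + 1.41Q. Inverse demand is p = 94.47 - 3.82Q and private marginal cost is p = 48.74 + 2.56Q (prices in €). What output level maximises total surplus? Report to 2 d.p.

Social marginal cost = private MC + MEC = 61.05 + 3.97Q.
Set SMC = demand: 61.05 + 3.97Q = 94.47 - 3.82Q → Q* = 4.2901.

Q* = 4.29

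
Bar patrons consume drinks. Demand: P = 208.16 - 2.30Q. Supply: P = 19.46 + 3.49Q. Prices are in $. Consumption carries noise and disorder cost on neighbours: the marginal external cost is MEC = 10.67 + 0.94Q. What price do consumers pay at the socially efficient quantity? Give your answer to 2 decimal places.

Social marginal benefit = demand − MEC = 197.49 - 3.24Q.
Set SMB = MC: 197.49 - 3.24Q = 19.46 + 3.49Q → Q* = 26.4532.
Consumer price on the demand curve at Q*: 208.16 − 2.30×26.4532 = 147.3176.

P = $147.32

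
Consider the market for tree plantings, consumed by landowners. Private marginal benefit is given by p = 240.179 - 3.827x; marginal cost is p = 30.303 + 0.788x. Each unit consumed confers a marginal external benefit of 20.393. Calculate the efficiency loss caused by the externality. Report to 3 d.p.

Market equilibrium (private): 30.303 + 0.788x = 240.179 - 3.827x → x_m = 45.4769.
Social marginal benefit = demand + MEB = 260.572 - 3.827x.
Set SMB = MC: 260.572 - 3.827x = 30.303 + 0.788x → x* = 49.8958.
The welfare-loss triangle has base |x_m − x*| and height MEB(x_m) (the vertical gap between SMB and MC is zero at x* and MEB at x_m).
DWL = ½ × 4.4189 × 20.3930 = 45.0573.

DWL = 45.057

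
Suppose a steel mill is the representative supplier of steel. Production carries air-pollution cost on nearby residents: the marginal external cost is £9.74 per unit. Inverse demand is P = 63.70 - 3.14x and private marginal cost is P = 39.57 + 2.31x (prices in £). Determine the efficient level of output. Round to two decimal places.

x* = 2.64

Social marginal cost = private MC + MEC = 49.31 + 2.31x.
Set SMC = demand: 49.31 + 2.31x = 63.70 - 3.14x → x* = 2.6404.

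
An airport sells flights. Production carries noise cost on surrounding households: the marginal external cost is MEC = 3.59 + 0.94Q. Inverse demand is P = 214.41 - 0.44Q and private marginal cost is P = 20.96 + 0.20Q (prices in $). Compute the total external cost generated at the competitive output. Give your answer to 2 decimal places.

$44026.45

Market equilibrium (private): 20.96 + 0.20Q = 214.41 - 0.44Q → Q_m = 302.2656.
Total external cost = ∫₀^{Q_m} (3.59 + 0.94Q) dQ = 3.59×302.2656 + ½×0.94×302.2656² = 44026.4452.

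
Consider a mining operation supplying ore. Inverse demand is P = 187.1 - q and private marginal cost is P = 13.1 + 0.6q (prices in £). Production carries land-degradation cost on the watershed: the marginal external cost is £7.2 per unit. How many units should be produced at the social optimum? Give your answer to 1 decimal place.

Social marginal cost = private MC + MEC = 20.3 + 0.6q.
Set SMC = demand: 20.3 + 0.6q = 187.1 - q → q* = 104.2500.

q* = 104.3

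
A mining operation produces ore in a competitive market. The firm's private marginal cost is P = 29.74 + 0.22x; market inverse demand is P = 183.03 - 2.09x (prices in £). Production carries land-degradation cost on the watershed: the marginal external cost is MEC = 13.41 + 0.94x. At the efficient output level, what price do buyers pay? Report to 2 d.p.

Social marginal cost = private MC + MEC = 43.15 + 1.16x.
Set SMC = demand: 43.15 + 1.16x = 183.03 - 2.09x → x* = 43.0400.
Consumer price on the demand curve at x*: 183.03 − 2.09×43.0400 = 93.0764.

P = £93.08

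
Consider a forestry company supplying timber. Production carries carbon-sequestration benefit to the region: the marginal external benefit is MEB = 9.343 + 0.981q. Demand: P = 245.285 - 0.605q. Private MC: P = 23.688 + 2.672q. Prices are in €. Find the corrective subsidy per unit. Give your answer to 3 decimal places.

Social marginal cost = private MC − MEB = 14.345 + 1.691q.
Set SMC = demand: 14.345 + 1.691q = 245.285 - 0.605q → q* = 100.5836.
The Pigouvian subsidy equals MEB at q*: 9.343 + 0.981×100.5836 = 108.0155.

subsidy = €108.016 per unit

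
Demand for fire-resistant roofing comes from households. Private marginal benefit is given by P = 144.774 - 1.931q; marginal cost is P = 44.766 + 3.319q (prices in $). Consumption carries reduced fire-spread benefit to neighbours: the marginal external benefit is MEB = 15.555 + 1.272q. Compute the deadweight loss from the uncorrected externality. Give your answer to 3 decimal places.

DWL = $198.955

Market equilibrium (private): 44.766 + 3.319q = 144.774 - 1.931q → q_m = 19.0491.
Social marginal benefit = demand + MEB = 160.329 - 0.659q.
Set SMB = MC: 160.329 - 0.659q = 44.766 + 3.319q → q* = 29.0505.
Between q* and q_m the wedge SMB − MC runs linearly from 0 to MEB(q_m), so the loss is a triangle.
DWL = ½ × 10.0014 × 39.7855 = 198.9553.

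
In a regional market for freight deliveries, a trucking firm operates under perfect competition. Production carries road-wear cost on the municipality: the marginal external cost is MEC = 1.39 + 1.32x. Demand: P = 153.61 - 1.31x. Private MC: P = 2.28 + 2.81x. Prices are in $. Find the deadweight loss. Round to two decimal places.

DWL = $228.63

Market equilibrium (private): 2.28 + 2.81x = 153.61 - 1.31x → x_m = 36.7306.
Social marginal cost = private MC + MEC = 3.67 + 4.13x.
Set SMC = demand: 3.67 + 4.13x = 153.61 - 1.31x → x* = 27.5625.
Between x* and x_m the wedge SMC − demand runs linearly from 0 to MEC(x_m), so the loss is a triangle.
DWL = ½ × 9.1681 × 49.8744 = 228.6267.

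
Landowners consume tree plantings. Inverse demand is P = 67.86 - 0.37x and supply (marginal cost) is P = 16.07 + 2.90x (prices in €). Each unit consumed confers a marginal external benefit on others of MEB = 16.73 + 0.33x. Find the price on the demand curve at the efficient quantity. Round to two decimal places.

P = €59.24

Social marginal benefit = demand + MEB = 84.59 - 0.04x.
Set SMB = MC: 84.59 - 0.04x = 16.07 + 2.90x → x* = 23.3061.
Consumer price on the demand curve at x*: 67.86 − 0.37×23.3061 = 59.2367.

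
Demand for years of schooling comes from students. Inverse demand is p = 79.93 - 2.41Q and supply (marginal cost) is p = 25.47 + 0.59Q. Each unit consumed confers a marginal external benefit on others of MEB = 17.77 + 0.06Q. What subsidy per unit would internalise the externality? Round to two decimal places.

Social marginal benefit = demand + MEB = 97.70 - 2.35Q.
Set SMB = MC: 97.70 - 2.35Q = 25.47 + 0.59Q → Q* = 24.5680.
The Pigouvian subsidy equals MEB at Q*: 17.77 + 0.06×24.5680 = 19.2441.

subsidy = 19.24 per unit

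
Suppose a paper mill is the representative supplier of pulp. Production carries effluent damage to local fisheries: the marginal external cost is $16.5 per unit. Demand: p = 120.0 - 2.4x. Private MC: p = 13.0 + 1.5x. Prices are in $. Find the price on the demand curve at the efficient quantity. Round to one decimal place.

Social marginal cost = private MC + MEC = 29.5 + 1.5x.
Set SMC = demand: 29.5 + 1.5x = 120.0 - 2.4x → x* = 23.2051.
Consumer price on the demand curve at x*: 120.0 − 2.4×23.2051 = 64.3078.

P = $64.3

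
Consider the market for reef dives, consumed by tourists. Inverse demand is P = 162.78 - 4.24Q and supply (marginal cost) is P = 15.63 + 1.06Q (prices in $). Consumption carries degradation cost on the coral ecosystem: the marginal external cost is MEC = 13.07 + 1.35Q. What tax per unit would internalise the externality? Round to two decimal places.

tax = $40.29 per unit

Social marginal benefit = demand − MEC = 149.71 - 5.59Q.
Set SMB = MC: 149.71 - 5.59Q = 15.63 + 1.06Q → Q* = 20.1624.
The Pigouvian tax equals MEC at Q*: 13.07 + 1.35×20.1624 = 40.2892.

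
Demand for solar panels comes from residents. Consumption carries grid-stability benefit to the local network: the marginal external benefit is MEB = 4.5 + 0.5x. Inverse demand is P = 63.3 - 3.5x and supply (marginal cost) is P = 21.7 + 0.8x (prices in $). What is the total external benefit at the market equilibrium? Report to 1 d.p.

$66.9

Market equilibrium (private): 21.7 + 0.8x = 63.3 - 3.5x → x_m = 9.6744.
Total external benefit = ∫₀^{x_m} (4.5 + 0.5x) dx = 4.5×9.6744 + ½×0.5×9.6744² = 66.9333.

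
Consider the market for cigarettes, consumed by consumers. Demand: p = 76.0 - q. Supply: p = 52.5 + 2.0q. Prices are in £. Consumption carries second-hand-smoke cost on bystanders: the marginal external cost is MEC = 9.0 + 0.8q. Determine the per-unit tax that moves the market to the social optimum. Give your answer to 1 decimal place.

tax = £12.1 per unit

Social marginal benefit = demand − MEC = 67.0 - 1.8q.
Set SMB = MC: 67.0 - 1.8q = 52.5 + 2.0q → q* = 3.8158.
The Pigouvian tax equals MEC at q*: 9.0 + 0.8×3.8158 = 12.0526.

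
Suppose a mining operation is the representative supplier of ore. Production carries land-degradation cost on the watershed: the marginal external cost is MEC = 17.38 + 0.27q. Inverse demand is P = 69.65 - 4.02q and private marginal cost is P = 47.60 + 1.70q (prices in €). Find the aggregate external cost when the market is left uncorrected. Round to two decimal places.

€69.00

Market equilibrium (private): 47.60 + 1.70q = 69.65 - 4.02q → q_m = 3.8549.
Total external cost = ∫₀^{q_m} (17.38 + 0.27q) dq = 17.38×3.8549 + ½×0.27×3.8549² = 69.0043.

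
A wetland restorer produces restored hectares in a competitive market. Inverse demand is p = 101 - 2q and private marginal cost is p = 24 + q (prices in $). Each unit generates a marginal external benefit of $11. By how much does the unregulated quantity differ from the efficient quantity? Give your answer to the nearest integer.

4 units

Market equilibrium (private): 24 + q = 101 - 2q → q_m = 25.6667.
Social marginal cost = private MC − MEB = 13 + q.
Set SMC = demand: 13 + q = 101 - 2q → q* = 29.3333.
Gap = |25.6667 − 29.3333| = 3.6666.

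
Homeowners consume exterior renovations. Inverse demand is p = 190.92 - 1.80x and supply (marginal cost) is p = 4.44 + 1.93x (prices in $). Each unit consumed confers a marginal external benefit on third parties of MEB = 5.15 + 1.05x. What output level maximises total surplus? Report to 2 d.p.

x* = 71.50

Social marginal benefit = demand + MEB = 196.07 - 0.75x.
Set SMB = MC: 196.07 - 0.75x = 4.44 + 1.93x → x* = 71.5037.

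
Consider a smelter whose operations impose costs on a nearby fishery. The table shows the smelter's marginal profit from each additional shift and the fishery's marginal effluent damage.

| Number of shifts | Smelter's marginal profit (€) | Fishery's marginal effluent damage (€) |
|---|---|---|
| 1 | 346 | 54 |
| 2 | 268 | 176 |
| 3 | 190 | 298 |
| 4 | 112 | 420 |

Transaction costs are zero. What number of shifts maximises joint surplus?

2

Bargaining reaches the level where marginal profit last exceeds marginal effluent damage.
That holds through level 2 (268 ≥ 176) but not at 3 (190 < 298).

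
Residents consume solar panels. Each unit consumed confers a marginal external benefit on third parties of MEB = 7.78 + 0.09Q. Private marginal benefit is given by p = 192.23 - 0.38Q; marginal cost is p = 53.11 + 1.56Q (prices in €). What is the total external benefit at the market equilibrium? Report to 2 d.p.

Market equilibrium (private): 53.11 + 1.56Q = 192.23 - 0.38Q → Q_m = 71.7113.
Total external benefit = ∫₀^{Q_m} (7.78 + 0.09Q) dQ = 7.78×71.7113 + ½×0.09×71.7113² = 789.3269.

€789.33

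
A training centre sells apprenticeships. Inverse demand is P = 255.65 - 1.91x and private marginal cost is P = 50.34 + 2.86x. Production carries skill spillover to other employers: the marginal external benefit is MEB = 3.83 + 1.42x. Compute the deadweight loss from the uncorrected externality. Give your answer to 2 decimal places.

Market equilibrium (private): 50.34 + 2.86x = 255.65 - 1.91x → x_m = 43.0419.
Social marginal cost = private MC − MEB = 46.51 + 1.44x.
Set SMC = demand: 46.51 + 1.44x = 255.65 - 1.91x → x* = 62.4299.
Between x* and x_m the wedge demand − SMC runs linearly from 0 to MEB(x_m), so the loss is a triangle.
DWL = ½ × 19.3880 × 64.9495 = 629.6205.

DWL = 629.62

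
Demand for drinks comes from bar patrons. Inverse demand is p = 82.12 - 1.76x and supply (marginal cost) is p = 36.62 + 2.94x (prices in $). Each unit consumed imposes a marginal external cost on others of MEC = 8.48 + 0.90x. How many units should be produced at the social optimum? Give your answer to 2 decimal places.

Social marginal benefit = demand − MEC = 73.64 - 2.66x.
Set SMB = MC: 73.64 - 2.66x = 36.62 + 2.94x → x* = 6.6107.

x* = 6.61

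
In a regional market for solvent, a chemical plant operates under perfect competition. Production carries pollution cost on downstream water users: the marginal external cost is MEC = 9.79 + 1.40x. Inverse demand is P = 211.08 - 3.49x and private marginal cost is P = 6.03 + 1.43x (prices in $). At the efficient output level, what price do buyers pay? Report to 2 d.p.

Social marginal cost = private MC + MEC = 15.82 + 2.83x.
Set SMC = demand: 15.82 + 2.83x = 211.08 - 3.49x → x* = 30.8956.
Consumer price on the demand curve at x*: 211.08 − 3.49×30.8956 = 103.2544.

P = $103.25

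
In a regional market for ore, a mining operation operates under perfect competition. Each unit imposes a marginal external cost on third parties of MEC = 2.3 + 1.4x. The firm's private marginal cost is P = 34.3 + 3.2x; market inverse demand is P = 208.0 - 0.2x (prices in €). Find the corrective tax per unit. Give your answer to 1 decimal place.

tax = €52.3 per unit

Social marginal cost = private MC + MEC = 36.6 + 4.6x.
Set SMC = demand: 36.6 + 4.6x = 208.0 - 0.2x → x* = 35.7083.
The Pigouvian tax equals MEC at x*: 2.3 + 1.4×35.7083 = 52.2916.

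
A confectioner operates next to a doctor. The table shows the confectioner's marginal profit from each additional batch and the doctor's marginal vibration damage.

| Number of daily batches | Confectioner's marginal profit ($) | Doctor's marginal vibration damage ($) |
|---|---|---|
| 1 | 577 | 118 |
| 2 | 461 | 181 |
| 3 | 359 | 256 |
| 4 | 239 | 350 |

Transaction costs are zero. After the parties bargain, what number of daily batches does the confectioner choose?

3

Bargaining reaches the level where marginal profit last exceeds marginal vibration damage.
That holds through level 3 (359 ≥ 256) but not at 4 (239 < 350).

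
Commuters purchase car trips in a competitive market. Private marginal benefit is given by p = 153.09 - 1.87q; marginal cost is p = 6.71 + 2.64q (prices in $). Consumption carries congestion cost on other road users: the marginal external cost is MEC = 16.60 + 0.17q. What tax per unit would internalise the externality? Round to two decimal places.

tax = $21.31 per unit

Social marginal benefit = demand − MEC = 136.49 - 2.04q.
Set SMB = MC: 136.49 - 2.04q = 6.71 + 2.64q → q* = 27.7308.
The Pigouvian tax equals MEC at q*: 16.60 + 0.17×27.7308 = 21.3142.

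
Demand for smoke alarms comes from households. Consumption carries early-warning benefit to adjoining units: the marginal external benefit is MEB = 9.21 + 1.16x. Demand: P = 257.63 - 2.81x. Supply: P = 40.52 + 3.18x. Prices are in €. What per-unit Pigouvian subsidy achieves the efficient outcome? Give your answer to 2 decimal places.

subsidy = €63.56 per unit

Social marginal benefit = demand + MEB = 266.84 - 1.65x.
Set SMB = MC: 266.84 - 1.65x = 40.52 + 3.18x → x* = 46.8571.
The Pigouvian subsidy equals MEB at x*: 9.21 + 1.16×46.8571 = 63.5642.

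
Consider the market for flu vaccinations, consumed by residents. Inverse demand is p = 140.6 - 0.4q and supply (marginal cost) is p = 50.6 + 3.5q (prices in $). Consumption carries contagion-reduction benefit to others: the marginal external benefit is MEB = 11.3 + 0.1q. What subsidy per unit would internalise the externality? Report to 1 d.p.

subsidy = $14.0 per unit

Social marginal benefit = demand + MEB = 151.9 - 0.3q.
Set SMB = MC: 151.9 - 0.3q = 50.6 + 3.5q → q* = 26.6579.
The Pigouvian subsidy equals MEB at q*: 11.3 + 0.1×26.6579 = 13.9658.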